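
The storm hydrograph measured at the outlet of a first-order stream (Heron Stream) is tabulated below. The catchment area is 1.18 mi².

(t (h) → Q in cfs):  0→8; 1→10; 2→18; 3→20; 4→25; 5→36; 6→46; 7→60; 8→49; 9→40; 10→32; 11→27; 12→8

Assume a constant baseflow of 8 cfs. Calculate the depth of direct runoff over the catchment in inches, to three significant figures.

d ≈ 0.361 in

Direct runoff: 0.0, 2.0, 10.0, 12.0, 17.0, 28.0, 38.0, 52.0, 41.0, 32.0, 24.0, 19.0, 0.0 cfs; ΣQ_DR = 275.0 cfs.
V = ΣQ_DR · Δt = 275.0 × 3600 s = 9.900 × 10^5 ft³.
Over A = 1.18 mi², depth = V / A = 0.361 in.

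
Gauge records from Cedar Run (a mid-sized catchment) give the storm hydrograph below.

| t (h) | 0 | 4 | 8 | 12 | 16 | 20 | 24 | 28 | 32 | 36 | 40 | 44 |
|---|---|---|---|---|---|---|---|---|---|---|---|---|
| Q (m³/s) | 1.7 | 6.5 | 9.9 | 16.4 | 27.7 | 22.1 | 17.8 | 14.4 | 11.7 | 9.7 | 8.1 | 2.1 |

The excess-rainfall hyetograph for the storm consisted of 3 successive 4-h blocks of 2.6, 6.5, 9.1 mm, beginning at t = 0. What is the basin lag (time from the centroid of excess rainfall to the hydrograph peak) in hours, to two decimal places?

t_L ≈ 8.57 h

Centroid of excess rainfall: t_c = Σ P_i·t̄_i / ΣP_i = 7.4286 h (block centres at 2, 6, 10 h).
Hydrograph peak occurs at t = 16 h, so basin lag t_L = 16 − 7.4286 = 8.57 h.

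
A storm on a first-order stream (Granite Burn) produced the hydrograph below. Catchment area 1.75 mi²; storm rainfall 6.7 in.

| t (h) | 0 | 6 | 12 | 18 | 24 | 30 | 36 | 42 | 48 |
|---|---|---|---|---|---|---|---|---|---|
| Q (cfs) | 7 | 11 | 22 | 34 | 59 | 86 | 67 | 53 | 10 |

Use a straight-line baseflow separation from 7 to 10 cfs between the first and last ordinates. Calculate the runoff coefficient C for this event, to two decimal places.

C ≈ 0.22

ΣQ_DR = 272.5 cfs; V = ΣQ_DR·Δt = 5.886 × 10^6 ft³.
Runoff depth d = V / A = 1.448 in.
C = d / P = 1.448 / 6.7 = 0.22.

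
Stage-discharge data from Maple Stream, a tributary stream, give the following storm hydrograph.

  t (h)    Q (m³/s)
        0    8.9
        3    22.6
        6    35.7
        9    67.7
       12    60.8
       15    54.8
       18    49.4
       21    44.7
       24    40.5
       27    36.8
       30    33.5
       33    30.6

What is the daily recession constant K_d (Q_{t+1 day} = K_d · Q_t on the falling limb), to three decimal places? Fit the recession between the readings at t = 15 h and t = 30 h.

Between t = 15 h and t = 30 h the flow falls from 54.8 to 33.5 m³/s over 5×3 h = 15 h.
Per-interval ratio K = (33.5/54.8)^(1/5) = 0.9063; K_d = K^(24/3) = 0.455.

K_d ≈ 0.455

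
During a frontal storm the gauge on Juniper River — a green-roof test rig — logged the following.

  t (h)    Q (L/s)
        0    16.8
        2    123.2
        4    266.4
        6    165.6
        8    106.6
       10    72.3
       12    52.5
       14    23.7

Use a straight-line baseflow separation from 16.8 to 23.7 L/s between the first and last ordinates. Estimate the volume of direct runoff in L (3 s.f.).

V ≈ 4.79 × 10^6 L

Direct-runoff ordinates (Q − Q_b): 0.00, 105.41, 247.63, 145.84, 85.86, 50.57, 29.79, 0.00 L/s.
ΣQ_DR = 665.1 L/s.
With Δt = 2 h = 7200 s, V = ΣQ_DR · Δt = 665.1 × 7200 = 4.79 × 10^6 L.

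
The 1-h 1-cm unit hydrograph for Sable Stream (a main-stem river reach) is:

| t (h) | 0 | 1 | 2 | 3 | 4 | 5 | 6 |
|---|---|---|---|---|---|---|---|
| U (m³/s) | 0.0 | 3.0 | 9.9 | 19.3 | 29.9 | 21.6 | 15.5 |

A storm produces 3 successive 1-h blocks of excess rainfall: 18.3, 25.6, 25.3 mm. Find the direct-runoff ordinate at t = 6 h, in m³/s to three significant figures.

Q ≈ 159 m³/s

By discrete convolution, Q_j = Σ (P_i / 10 mm) · U_{j−i}.
At t = 6 h (j=6): Q = (18.3/10)·15.5 + (25.6/10)·21.6 + (25.3/10)·29.9 = 159 m³/s.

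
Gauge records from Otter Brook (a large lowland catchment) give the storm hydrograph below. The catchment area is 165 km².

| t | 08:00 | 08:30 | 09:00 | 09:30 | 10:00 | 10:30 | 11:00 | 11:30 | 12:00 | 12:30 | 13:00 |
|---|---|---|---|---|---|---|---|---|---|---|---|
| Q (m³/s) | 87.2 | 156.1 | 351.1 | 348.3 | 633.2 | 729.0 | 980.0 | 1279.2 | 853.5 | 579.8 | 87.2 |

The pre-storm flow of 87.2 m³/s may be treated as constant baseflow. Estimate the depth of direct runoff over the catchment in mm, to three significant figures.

Direct runoff: 0.0, 68.9, 263.9, 261.1, 546.0, 641.8, 892.8, 1192.0, 766.3, 492.6, 0.0 m³/s; ΣQ_DR = 5125 m³/s.
V = ΣQ_DR · Δt = 5125 × 1800 s = 9.226 × 10^6 m³.
Over A = 165 km², depth = V / A = 55.9 mm.

d ≈ 55.9 mm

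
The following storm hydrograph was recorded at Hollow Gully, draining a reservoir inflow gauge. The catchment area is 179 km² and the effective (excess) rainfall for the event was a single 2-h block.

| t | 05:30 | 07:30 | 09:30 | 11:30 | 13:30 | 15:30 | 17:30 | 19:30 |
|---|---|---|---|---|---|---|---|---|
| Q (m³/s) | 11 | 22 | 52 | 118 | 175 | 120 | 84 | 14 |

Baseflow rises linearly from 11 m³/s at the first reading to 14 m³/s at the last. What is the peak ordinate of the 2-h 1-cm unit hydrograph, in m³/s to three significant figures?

Direct runoff: 0.00, 10.57, 40.14, 105.71, 162.29, 106.86, 70.43, 0.00 m³/s; ΣQ_DR = 496.0 m³/s, peak = 162.29 m³/s.
Runoff depth d = ΣQ_DR·Δt / A = 496.0 × 7200 / (179 km²) = 19.95 mm.
The 1-cm UH is the DRH scaled by (10 mm)/d, so U_p = 162.29 × 10/19.95 = 81.3 m³/s.

U_p ≈ 81.3 m³/s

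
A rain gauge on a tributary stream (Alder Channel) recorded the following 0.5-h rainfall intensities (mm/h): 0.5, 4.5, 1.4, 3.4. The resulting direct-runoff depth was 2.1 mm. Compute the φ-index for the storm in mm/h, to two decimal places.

φ ≈ 1.85 mm/h

Only the 2 blocks with intensity above φ contribute runoff: 4.5, 3.4 mm/h.
Σ(I−φ)·Δt = d  ⇒  (4.5+3.4 − 2φ)·0.5 = 2.1
φ = (7.900 − 2.1/0.5) / 2 = 1.85 mm/h.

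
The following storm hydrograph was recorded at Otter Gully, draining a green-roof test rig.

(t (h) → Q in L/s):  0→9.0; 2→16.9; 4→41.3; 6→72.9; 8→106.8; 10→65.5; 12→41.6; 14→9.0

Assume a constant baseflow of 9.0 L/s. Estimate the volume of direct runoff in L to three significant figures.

Direct-runoff ordinates (Q − Q_b): 0.0, 7.9, 32.3, 63.9, 97.8, 56.5, 32.6, 0.0 L/s.
ΣQ_DR = 291.0 L/s.
With Δt = 2 h = 7200 s, V = ΣQ_DR · Δt = 291.0 × 7200 = 2.10 × 10^6 L.

V ≈ 2.10 × 10^6 L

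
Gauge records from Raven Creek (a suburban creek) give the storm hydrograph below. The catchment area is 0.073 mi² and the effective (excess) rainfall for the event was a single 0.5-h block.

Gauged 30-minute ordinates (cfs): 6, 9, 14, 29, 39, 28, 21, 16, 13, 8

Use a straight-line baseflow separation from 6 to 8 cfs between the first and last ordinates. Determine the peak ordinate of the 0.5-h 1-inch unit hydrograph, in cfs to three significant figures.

U_p ≈ 26.8 cfs

Direct runoff: 0.00, 2.78, 7.56, 22.33, 32.11, 20.89, 13.67, 8.44, 5.22, 0.00 cfs; ΣQ_DR = 113.0 cfs, peak = 32.11 cfs.
Runoff depth d = ΣQ_DR·Δt / A = 113.0 × 1800 / (0.073 mi²) = 1.199 in.
The 1-inch UH is the DRH scaled by (1 in)/d, so U_p = 32.11 × 1/1.199 = 26.8 cfs.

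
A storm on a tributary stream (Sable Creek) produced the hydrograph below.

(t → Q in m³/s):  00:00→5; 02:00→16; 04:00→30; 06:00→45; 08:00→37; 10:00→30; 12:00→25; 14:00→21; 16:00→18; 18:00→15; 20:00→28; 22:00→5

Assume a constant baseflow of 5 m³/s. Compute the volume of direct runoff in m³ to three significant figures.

Direct-runoff ordinates (Q − Q_b): 0.0, 11.0, 25.0, 40.0, 32.0, 25.0, 20.0, 16.0, 13.0, 10.0, 23.0, 0.0 m³/s.
ΣQ_DR = 215.0 m³/s.
With Δt = 2 h = 7200 s, V = ΣQ_DR · Δt = 215.0 × 7200 = 1.55 × 10^6 m³.

V ≈ 1.55 × 10^6 m³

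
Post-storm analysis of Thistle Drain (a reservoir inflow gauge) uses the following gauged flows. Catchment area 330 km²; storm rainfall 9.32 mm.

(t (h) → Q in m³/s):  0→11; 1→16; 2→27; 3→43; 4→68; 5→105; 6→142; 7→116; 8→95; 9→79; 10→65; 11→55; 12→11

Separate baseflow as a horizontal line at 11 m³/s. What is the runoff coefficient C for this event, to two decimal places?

ΣQ_DR = 690.0 m³/s; V = ΣQ_DR·Δt = 2.484 × 10^6 m³.
Runoff depth d = V / A = 7.527 mm.
C = d / P = 7.527 / 9.32 = 0.81.

C ≈ 0.81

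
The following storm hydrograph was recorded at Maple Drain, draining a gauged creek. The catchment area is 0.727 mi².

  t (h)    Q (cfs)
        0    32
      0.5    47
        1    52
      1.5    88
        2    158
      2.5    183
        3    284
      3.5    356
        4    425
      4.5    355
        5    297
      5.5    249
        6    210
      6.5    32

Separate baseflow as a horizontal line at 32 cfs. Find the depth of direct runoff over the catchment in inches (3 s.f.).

d ≈ 2.47 in

Direct runoff: 0.0, 15.0, 20.0, 56.0, 126.0, 151.0, 252.0, 324.0, 393.0, 323.0, 265.0, 217.0, 178.0, 0.0 cfs; ΣQ_DR = 2320 cfs.
V = ΣQ_DR · Δt = 2320 × 1800 s = 4.176 × 10^6 ft³.
Over A = 0.727 mi², depth = V / A = 2.47 in.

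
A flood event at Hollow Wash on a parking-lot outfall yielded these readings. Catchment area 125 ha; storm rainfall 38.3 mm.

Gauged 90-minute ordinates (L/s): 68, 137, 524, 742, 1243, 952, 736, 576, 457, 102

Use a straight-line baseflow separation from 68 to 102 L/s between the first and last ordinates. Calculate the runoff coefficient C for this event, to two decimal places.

ΣQ_DR = 4687 L/s; V = ΣQ_DR·Δt = 2.531 × 10^7 L.
Runoff depth d = V / A = 20.25 mm.
C = d / P = 20.25 / 38.3 = 0.53.

C ≈ 0.53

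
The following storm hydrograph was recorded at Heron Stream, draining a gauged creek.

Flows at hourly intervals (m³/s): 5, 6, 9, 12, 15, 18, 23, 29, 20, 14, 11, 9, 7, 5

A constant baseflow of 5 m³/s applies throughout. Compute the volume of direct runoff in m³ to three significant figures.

Direct-runoff ordinates (Q − Q_b): 0.0, 1.0, 4.0, 7.0, 10.0, 13.0, 18.0, 24.0, 15.0, 9.0, 6.0, 4.0, 2.0, 0.0 m³/s.
ΣQ_DR = 113.0 m³/s.
With Δt = 1 h = 3600 s, V = ΣQ_DR · Δt = 113.0 × 3600 = 4.07 × 10^5 m³.

V ≈ 4.07 × 10^5 m³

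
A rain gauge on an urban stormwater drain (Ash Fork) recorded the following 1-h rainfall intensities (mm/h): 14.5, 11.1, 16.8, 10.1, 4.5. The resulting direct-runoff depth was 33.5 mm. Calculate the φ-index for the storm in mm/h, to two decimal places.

Only the 4 blocks with intensity above φ contribute runoff: 14.5, 11.1, 16.8, 10.1 mm/h.
Σ(I−φ)·Δt = d  ⇒  (14.5+11.1+16.8+10.1 − 4φ)·1 = 33.5
φ = (52.50 − 33.5/1) / 4 = 4.75 mm/h.

φ ≈ 4.75 mm/h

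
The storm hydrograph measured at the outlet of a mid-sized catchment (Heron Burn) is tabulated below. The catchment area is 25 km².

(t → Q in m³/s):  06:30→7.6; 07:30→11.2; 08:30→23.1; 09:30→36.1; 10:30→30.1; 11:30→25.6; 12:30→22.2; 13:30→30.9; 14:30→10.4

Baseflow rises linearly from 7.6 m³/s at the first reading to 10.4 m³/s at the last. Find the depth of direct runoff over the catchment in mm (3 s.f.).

Direct runoff: 0.00, 3.25, 14.80, 27.45, 21.10, 16.25, 12.50, 20.85, 0.00 m³/s; ΣQ_DR = 116.2 m³/s.
V = ΣQ_DR · Δt = 116.2 × 3600 s = 4.183 × 10^5 m³.
Over A = 25 km², depth = V / A = 16.7 mm.

d ≈ 16.7 mm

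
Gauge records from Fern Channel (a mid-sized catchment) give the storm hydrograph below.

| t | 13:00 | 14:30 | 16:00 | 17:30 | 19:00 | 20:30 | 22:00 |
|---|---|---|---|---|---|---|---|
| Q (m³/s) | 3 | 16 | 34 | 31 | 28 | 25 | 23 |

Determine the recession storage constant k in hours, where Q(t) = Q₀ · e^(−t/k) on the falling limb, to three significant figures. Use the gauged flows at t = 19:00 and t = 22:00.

k ≈ 15.3 h

On the falling limb, Q drops from 28 to 23 m³/s between t = 19:00 and t = 22:00 (Δt = 3 h).
k = −Δt / ln(Q₂/Q₁) = −3 / ln(23/28) = 15.3 h.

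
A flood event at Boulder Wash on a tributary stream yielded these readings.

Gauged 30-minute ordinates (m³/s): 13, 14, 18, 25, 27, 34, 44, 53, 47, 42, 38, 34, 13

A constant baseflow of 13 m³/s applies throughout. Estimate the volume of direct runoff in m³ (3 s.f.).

V ≈ 4.19 × 10^5 m³

Direct-runoff ordinates (Q − Q_b): 0.0, 1.0, 5.0, 12.0, 14.0, 21.0, 31.0, 40.0, 34.0, 29.0, 25.0, 21.0, 0.0 m³/s.
ΣQ_DR = 233.0 m³/s.
With Δt = 0.5 h = 1800 s, V = ΣQ_DR · Δt = 233.0 × 1800 = 4.19 × 10^5 m³.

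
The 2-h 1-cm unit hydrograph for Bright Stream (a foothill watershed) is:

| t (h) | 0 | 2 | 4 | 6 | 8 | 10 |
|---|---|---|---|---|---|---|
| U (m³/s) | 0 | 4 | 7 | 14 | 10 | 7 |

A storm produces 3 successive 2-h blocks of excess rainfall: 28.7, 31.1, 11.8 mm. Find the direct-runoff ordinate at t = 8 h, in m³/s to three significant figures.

Q ≈ 80.5 m³/s

By discrete convolution, Q_j = Σ (P_i / 10 mm) · U_{j−i}.
At t = 8 h (j=4): Q = (28.7/10)·10 + (31.1/10)·14 + (11.8/10)·7 = 80.5 m³/s.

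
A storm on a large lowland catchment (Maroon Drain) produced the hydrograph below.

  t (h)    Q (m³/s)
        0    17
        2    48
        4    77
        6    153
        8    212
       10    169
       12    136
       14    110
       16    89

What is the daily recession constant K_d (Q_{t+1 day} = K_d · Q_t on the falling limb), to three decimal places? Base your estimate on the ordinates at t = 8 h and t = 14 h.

Between t = 8 h and t = 14 h the flow falls from 212 to 110 m³/s over 3×2 h = 6 h.
Per-interval ratio K = (110/212)^(1/3) = 0.8036; K_d = K^(24/2) = 0.072.

K_d ≈ 0.072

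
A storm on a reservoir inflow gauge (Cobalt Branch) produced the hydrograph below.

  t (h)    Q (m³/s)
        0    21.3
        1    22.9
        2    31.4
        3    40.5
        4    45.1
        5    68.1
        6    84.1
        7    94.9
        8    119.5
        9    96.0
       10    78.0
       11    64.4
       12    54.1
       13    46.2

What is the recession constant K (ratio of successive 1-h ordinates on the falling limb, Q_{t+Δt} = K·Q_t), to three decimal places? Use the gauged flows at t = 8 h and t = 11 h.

Using the recession-limb readings at t = 8 h and t = 11 h: Q falls from 119.5 to 64.4 m³/s over 3 intervals.
K = (Q₂/Q₁)^(1/3) = (64.4/119.5)^(1/3) = 0.814.

K ≈ 0.814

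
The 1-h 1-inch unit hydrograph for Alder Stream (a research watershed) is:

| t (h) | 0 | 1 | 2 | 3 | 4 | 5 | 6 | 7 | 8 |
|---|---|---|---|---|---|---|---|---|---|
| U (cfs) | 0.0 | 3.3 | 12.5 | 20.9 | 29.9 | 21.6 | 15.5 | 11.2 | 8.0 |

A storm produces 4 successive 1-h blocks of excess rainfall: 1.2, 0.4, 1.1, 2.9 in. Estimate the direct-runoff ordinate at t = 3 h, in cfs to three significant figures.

By discrete convolution, Q_j = Σ (P_i / 1 in) · U_{j−i}.
At t = 3 h (j=3): Q = (1.2/1)·20.9 + (0.4/1)·12.5 + (1.1/1)·3.3 + (2.9/1)·0.0 = 33.7 cfs.

Q ≈ 33.7 cfs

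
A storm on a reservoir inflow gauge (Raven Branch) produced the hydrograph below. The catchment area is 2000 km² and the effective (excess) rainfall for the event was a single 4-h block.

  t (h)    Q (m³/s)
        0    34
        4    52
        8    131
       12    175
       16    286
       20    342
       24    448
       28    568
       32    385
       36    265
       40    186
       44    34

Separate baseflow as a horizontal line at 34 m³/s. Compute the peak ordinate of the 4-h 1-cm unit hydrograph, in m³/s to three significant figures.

Direct runoff: 0.0, 18.0, 97.0, 141.0, 252.0, 308.0, 414.0, 534.0, 351.0, 231.0, 152.0, 0.0 m³/s; ΣQ_DR = 2498 m³/s, peak = 534.0 m³/s.
Runoff depth d = ΣQ_DR·Δt / A = 2498 × 14400 / (2000 km²) = 17.99 mm.
The 1-cm UH is the DRH scaled by (10 mm)/d, so U_p = 534.0 × 10/17.99 = 297 m³/s.

U_p ≈ 297 m³/s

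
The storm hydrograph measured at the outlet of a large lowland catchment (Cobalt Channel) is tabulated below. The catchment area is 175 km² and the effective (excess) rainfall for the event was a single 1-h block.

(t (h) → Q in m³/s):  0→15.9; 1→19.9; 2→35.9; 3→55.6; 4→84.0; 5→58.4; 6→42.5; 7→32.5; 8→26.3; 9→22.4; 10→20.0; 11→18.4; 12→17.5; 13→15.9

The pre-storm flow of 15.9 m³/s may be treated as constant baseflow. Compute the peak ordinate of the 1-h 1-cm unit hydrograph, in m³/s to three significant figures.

U_p ≈ 136 m³/s

Direct runoff: 0.0, 4.0, 20.0, 39.7, 68.1, 42.5, 26.6, 16.6, 10.4, 6.5, 4.1, 2.5, 1.6, 0.0 m³/s; ΣQ_DR = 242.6 m³/s, peak = 68.1 m³/s.
Runoff depth d = ΣQ_DR·Δt / A = 242.6 × 3600 / (175 km²) = 4.991 mm.
The 1-cm UH is the DRH scaled by (10 mm)/d, so U_p = 68.1 × 10/4.991 = 136 m³/s.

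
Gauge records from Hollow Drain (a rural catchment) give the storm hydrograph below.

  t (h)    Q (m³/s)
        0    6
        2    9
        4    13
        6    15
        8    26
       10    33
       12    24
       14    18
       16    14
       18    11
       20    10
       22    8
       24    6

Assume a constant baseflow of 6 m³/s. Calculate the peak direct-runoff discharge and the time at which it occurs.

Q_p = 27.0 m³/s at t = 10 h

Subtracting baseflow gives direct-runoff ordinates: 0.0, 3.0, 7.0, 9.0, 20.0, 27.0, 18.0, 12.0, 8.0, 5.0, 4.0, 2.0, 0.0 m³/s.
The maximum is 27.0 m³/s, occurring at the reading for t = 10 h.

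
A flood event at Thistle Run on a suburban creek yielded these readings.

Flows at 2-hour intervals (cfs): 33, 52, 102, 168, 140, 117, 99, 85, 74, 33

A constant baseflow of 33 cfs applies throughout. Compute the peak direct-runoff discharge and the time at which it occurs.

Q_p = 135.0 cfs at t = 6 h

Subtracting baseflow gives direct-runoff ordinates: 0.0, 19.0, 69.0, 135.0, 107.0, 84.0, 66.0, 52.0, 41.0, 0.0 cfs.
The maximum is 135.0 cfs, occurring at the reading for t = 6 h.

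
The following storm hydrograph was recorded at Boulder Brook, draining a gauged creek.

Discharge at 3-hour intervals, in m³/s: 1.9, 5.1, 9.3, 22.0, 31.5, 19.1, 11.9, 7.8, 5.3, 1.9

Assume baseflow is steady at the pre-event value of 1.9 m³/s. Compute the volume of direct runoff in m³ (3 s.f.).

Direct-runoff ordinates (Q − Q_b): 0.0, 3.2, 7.4, 20.1, 29.6, 17.2, 10.0, 5.9, 3.4, 0.0 m³/s.
ΣQ_DR = 96.80 m³/s.
With Δt = 3 h = 10800 s, V = ΣQ_DR · Δt = 96.80 × 10800 = 1.05 × 10^6 m³.

V ≈ 1.05 × 10^6 m³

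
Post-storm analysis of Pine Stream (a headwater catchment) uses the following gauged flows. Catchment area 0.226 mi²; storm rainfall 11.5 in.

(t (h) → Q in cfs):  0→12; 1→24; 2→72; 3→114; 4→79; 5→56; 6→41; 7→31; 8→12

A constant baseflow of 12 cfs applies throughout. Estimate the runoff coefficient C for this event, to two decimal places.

C ≈ 0.20

ΣQ_DR = 333.0 cfs; V = ΣQ_DR·Δt = 1.199 × 10^6 ft³.
Runoff depth d = V / A = 2.283 in.
C = d / P = 2.283 / 11.5 = 0.20.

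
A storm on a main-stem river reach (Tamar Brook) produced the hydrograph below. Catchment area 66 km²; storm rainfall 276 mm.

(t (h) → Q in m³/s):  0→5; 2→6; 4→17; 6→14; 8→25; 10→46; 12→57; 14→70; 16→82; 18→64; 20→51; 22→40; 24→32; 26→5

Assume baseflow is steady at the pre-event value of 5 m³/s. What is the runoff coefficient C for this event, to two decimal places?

C ≈ 0.18

ΣQ_DR = 444.0 m³/s; V = ΣQ_DR·Δt = 3.197 × 10^6 m³.
Runoff depth d = V / A = 48.44 mm.
C = d / P = 48.44 / 276 = 0.18.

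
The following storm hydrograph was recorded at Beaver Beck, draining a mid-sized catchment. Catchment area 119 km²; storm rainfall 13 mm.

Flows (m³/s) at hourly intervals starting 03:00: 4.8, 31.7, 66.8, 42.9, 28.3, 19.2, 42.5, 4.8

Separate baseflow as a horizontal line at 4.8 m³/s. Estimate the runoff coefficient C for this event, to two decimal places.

C ≈ 0.47

ΣQ_DR = 202.6 m³/s; V = ΣQ_DR·Δt = 7.294 × 10^5 m³.
Runoff depth d = V / A = 6.129 mm.
C = d / P = 6.129 / 13 = 0.47.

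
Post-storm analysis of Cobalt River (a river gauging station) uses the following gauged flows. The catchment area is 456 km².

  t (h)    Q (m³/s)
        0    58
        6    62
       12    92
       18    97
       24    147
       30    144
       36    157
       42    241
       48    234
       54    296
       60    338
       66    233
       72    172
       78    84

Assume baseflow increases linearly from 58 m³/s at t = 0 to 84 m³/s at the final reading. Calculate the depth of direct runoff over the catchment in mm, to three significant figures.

d ≈ 64.5 mm

Direct runoff: 0.00, 2.00, 30.00, 33.00, 81.00, 76.00, 87.00, 169.00, 160.00, 220.00, 260.00, 153.00, 90.00, 0.00 m³/s; ΣQ_DR = 1361 m³/s.
V = ΣQ_DR · Δt = 1361 × 21600 s = 2.940 × 10^7 m³.
Over A = 456 km², depth = V / A = 64.5 mm.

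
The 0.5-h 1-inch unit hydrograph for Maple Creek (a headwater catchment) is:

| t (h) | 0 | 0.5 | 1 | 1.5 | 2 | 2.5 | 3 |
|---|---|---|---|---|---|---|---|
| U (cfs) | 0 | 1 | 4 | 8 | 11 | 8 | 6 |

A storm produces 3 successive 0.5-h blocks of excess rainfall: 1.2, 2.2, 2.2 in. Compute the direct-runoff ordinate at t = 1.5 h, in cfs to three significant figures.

By discrete convolution, Q_j = Σ (P_i / 1 in) · U_{j−i}.
At t = 1.5 h (j=3): Q = (1.2/1)·8 + (2.2/1)·4 + (2.2/1)·1 = 20.6 cfs.

Q ≈ 20.6 cfs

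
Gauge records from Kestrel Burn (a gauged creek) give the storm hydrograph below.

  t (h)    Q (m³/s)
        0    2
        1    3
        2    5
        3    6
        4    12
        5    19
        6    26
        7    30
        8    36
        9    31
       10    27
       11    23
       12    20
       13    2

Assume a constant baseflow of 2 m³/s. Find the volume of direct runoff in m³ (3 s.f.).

V ≈ 7.70 × 10^5 m³

Direct-runoff ordinates (Q − Q_b): 0.0, 1.0, 3.0, 4.0, 10.0, 17.0, 24.0, 28.0, 34.0, 29.0, 25.0, 21.0, 18.0, 0.0 m³/s.
ΣQ_DR = 214.0 m³/s.
With Δt = 1 h = 3600 s, V = ΣQ_DR · Δt = 214.0 × 3600 = 7.70 × 10^5 m³.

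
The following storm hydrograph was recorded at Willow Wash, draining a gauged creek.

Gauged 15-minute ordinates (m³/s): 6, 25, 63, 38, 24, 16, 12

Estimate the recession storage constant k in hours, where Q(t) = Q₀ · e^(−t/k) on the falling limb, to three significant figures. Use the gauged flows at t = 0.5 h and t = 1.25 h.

On the falling limb, Q drops from 63 to 16 m³/s between t = 0.5 h and t = 1.25 h (Δt = 0.75 h).
k = −Δt / ln(Q₂/Q₁) = −0.75 / ln(16/63) = 0.547 h.

k ≈ 0.547 h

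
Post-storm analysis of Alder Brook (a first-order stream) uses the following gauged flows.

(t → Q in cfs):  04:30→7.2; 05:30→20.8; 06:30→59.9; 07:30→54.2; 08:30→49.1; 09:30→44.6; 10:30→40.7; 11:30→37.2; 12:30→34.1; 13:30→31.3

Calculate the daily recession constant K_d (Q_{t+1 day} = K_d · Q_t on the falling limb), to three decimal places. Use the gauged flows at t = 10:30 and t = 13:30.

K_d ≈ 0.122

Between t = 10:30 and t = 13:30 the flow falls from 40.7 to 31.3 cfs over 3×1 h = 3 h.
Per-interval ratio K = (31.3/40.7)^(1/3) = 0.9162; K_d = K^(24/1) = 0.122.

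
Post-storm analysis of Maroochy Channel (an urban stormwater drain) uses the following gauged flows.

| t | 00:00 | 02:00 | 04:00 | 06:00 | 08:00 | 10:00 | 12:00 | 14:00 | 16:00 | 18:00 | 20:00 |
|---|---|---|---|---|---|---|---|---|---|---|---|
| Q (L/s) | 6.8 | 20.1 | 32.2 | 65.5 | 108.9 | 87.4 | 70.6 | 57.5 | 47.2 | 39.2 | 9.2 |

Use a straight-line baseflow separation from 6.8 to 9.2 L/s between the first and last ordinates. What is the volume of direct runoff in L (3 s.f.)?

Direct-runoff ordinates (Q − Q_b): 0.00, 13.06, 24.92, 57.98, 101.14, 79.40, 62.36, 49.02, 38.48, 30.24, 0.00 L/s.
ΣQ_DR = 456.6 L/s.
With Δt = 2 h = 7200 s, V = ΣQ_DR · Δt = 456.6 × 7200 = 3.29 × 10^6 L.

V ≈ 3.29 × 10^6 L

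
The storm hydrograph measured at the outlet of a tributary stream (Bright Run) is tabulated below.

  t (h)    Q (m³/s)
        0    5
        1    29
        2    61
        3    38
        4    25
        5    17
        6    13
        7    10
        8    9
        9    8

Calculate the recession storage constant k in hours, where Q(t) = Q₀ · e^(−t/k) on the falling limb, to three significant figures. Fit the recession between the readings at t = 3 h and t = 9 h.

k ≈ 3.85 h

On the falling limb, Q drops from 38 to 8 m³/s between t = 3 h and t = 9 h (Δt = 6 h).
k = −Δt / ln(Q₂/Q₁) = −6 / ln(8/38) = 3.85 h.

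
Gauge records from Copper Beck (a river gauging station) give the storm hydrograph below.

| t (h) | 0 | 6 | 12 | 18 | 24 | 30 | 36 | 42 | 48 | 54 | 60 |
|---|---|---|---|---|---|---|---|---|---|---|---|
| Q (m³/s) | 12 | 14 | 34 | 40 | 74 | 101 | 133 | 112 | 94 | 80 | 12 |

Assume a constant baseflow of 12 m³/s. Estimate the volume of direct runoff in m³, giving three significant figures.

V ≈ 1.24 × 10^7 m³

Direct-runoff ordinates (Q − Q_b): 0.0, 2.0, 22.0, 28.0, 62.0, 89.0, 121.0, 100.0, 82.0, 68.0, 0.0 m³/s.
ΣQ_DR = 574.0 m³/s.
With Δt = 6 h = 21600 s, V = ΣQ_DR · Δt = 574.0 × 21600 = 1.24 × 10^7 m³.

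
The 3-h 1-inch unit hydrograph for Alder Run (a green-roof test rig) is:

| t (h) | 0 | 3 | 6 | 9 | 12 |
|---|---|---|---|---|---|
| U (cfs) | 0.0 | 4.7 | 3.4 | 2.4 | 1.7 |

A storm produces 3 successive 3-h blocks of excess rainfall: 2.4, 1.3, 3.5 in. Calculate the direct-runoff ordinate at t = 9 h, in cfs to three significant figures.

By discrete convolution, Q_j = Σ (P_i / 1 in) · U_{j−i}.
At t = 9 h (j=3): Q = (2.4/1)·2.4 + (1.3/1)·3.4 + (3.5/1)·4.7 = 26.6 cfs.

Q ≈ 26.6 cfs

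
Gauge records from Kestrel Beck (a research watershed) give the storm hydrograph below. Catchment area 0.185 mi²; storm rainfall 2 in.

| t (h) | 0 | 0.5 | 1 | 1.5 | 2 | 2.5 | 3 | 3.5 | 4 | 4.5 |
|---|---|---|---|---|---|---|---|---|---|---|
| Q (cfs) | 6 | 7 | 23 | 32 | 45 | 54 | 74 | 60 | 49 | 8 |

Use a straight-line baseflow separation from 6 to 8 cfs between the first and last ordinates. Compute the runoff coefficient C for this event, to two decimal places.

C ≈ 0.60

ΣQ_DR = 288.0 cfs; V = ΣQ_DR·Δt = 5.184 × 10^5 ft³.
Runoff depth d = V / A = 1.206 in.
C = d / P = 1.206 / 2 = 0.60.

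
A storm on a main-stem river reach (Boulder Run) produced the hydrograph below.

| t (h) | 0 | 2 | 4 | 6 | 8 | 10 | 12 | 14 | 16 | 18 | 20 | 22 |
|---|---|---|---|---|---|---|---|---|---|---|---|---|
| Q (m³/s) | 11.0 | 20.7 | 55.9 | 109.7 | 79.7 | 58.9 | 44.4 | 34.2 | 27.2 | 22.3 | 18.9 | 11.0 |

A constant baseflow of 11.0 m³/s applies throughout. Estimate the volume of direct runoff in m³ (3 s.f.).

V ≈ 2.61 × 10^6 m³

Direct-runoff ordinates (Q − Q_b): 0.0, 9.7, 44.9, 98.7, 68.7, 47.9, 33.4, 23.2, 16.2, 11.3, 7.9, 0.0 m³/s.
ΣQ_DR = 361.9 m³/s.
With Δt = 2 h = 7200 s, V = ΣQ_DR · Δt = 361.9 × 7200 = 2.61 × 10^6 m³.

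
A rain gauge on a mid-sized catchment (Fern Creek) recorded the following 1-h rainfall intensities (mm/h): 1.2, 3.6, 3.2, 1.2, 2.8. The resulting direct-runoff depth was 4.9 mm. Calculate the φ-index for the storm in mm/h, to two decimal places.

Only the 3 blocks with intensity above φ contribute runoff: 3.6, 3.2, 2.8 mm/h.
Σ(I−φ)·Δt = d  ⇒  (3.6+3.2+2.8 − 3φ)·1 = 4.9
φ = (9.600 − 4.9/1) / 3 = 1.57 mm/h.

φ ≈ 1.57 mm/h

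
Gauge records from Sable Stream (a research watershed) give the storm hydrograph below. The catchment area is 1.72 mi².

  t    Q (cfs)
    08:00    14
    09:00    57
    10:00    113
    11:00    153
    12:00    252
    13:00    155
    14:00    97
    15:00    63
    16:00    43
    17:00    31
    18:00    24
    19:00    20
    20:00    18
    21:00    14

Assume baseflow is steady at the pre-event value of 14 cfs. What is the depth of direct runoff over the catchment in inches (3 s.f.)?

Direct runoff: 0.0, 43.0, 99.0, 139.0, 238.0, 141.0, 83.0, 49.0, 29.0, 17.0, 10.0, 6.0, 4.0, 0.0 cfs; ΣQ_DR = 858.0 cfs.
V = ΣQ_DR · Δt = 858.0 × 3600 s = 3.089 × 10^6 ft³.
Over A = 1.72 mi², depth = V / A = 0.773 in.

d ≈ 0.773 in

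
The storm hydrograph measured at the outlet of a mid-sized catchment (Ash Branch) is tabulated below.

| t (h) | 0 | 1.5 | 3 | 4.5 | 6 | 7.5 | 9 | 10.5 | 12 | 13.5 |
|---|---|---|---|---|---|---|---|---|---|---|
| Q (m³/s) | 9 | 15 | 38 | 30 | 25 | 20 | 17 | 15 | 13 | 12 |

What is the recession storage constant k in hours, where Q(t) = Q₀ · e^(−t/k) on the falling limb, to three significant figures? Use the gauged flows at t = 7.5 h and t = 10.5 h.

On the falling limb, Q drops from 20 to 15 m³/s between t = 7.5 h and t = 10.5 h (Δt = 3 h).
k = −Δt / ln(Q₂/Q₁) = −3 / ln(15/20) = 10.4 h.

k ≈ 10.4 h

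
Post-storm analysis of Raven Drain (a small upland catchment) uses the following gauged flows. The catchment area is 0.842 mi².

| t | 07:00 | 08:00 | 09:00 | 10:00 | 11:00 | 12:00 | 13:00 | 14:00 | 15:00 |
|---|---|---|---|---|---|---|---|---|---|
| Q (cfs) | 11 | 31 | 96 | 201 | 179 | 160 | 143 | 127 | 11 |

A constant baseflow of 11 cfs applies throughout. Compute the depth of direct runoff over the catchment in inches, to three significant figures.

d ≈ 1.58 in

Direct runoff: 0.0, 20.0, 85.0, 190.0, 168.0, 149.0, 132.0, 116.0, 0.0 cfs; ΣQ_DR = 860.0 cfs.
V = ΣQ_DR · Δt = 860.0 × 3600 s = 3.096 × 10^6 ft³.
Over A = 0.842 mi², depth = V / A = 1.58 in.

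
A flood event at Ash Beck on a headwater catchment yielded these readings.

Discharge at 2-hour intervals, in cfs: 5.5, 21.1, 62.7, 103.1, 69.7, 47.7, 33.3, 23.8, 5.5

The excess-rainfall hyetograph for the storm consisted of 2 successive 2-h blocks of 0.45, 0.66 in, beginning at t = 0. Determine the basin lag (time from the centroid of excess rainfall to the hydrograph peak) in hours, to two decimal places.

Centroid of excess rainfall: t_c = Σ P_i·t̄_i / ΣP_i = 2.1892 h (block centres at 1, 3 h).
Hydrograph peak occurs at t = 6 h, so basin lag t_L = 6 − 2.1892 = 3.81 h.

t_L ≈ 3.81 h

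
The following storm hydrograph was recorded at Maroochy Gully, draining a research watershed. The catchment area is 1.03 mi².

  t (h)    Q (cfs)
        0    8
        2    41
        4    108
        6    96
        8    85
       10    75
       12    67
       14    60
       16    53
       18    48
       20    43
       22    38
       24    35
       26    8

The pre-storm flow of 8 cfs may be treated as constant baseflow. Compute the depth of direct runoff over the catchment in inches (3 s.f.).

d ≈ 1.96 in

Direct runoff: 0.0, 33.0, 100.0, 88.0, 77.0, 67.0, 59.0, 52.0, 45.0, 40.0, 35.0, 30.0, 27.0, 0.0 cfs; ΣQ_DR = 653.0 cfs.
V = ΣQ_DR · Δt = 653.0 × 7200 s = 4.702 × 10^6 ft³.
Over A = 1.03 mi², depth = V / A = 1.96 in.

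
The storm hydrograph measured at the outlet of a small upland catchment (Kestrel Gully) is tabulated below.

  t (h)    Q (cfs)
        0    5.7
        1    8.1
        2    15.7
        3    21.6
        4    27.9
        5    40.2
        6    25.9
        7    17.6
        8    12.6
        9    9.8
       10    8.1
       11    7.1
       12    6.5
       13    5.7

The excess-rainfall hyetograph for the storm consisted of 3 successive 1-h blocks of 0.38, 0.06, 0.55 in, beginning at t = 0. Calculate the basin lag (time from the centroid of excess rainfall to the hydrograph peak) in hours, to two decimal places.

t_L ≈ 3.33 h

Centroid of excess rainfall: t_c = Σ P_i·t̄_i / ΣP_i = 1.6717 h (block centres at 0.5, 1.5, 2.5 h).
Hydrograph peak occurs at t = 5 h, so basin lag t_L = 5 − 1.6717 = 3.33 h.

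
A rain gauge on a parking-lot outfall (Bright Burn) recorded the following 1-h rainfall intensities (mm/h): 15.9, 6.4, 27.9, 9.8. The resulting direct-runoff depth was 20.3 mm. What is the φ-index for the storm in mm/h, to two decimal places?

φ ≈ 11.75 mm/h

Only the 2 blocks with intensity above φ contribute runoff: 15.9, 27.9 mm/h.
Σ(I−φ)·Δt = d  ⇒  (15.9+27.9 − 2φ)·1 = 20.3
φ = (43.80 − 20.3/1) / 2 = 11.75 mm/h.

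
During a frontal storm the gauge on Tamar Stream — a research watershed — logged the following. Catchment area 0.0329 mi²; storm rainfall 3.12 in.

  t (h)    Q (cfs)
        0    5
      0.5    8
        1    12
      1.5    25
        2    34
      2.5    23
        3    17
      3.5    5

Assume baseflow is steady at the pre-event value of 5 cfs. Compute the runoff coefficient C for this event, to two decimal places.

ΣQ_DR = 89.00 cfs; V = ΣQ_DR·Δt = 1.602 × 10^5 ft³.
Runoff depth d = V / A = 2.096 in.
C = d / P = 2.096 / 3.12 = 0.67.

C ≈ 0.67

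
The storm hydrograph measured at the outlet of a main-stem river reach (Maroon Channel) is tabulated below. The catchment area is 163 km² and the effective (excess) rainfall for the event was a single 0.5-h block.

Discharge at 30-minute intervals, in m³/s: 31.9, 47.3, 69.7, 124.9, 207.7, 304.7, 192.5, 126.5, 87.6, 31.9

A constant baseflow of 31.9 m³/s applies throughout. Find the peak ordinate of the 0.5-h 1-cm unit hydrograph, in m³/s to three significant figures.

U_p ≈ 273 m³/s

Direct runoff: 0.0, 15.4, 37.8, 93.0, 175.8, 272.8, 160.6, 94.6, 55.7, 0.0 m³/s; ΣQ_DR = 905.7 m³/s, peak = 272.8 m³/s.
Runoff depth d = ΣQ_DR·Δt / A = 905.7 × 1800 / (163 km²) = 10.00 mm.
The 1-cm UH is the DRH scaled by (10 mm)/d, so U_p = 272.8 × 10/10.00 = 273 m³/s.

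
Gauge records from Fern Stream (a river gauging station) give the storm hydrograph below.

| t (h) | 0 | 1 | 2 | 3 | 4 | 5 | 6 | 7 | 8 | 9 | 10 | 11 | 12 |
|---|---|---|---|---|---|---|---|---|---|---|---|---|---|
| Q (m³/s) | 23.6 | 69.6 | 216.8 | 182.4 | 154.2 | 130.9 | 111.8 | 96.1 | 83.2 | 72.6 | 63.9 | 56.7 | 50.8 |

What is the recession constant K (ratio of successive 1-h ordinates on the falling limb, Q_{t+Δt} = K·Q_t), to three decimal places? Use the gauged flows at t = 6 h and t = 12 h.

K ≈ 0.877

Using the recession-limb readings at t = 6 h and t = 12 h: Q falls from 111.8 to 50.8 m³/s over 6 intervals.
K = (Q₂/Q₁)^(1/6) = (50.8/111.8)^(1/6) = 0.877.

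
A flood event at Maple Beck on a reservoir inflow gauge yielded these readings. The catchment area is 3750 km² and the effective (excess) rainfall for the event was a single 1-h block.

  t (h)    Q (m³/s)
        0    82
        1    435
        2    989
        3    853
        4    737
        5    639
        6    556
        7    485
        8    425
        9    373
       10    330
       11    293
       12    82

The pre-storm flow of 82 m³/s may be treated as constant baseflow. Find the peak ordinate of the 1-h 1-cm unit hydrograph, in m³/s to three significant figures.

Direct runoff: 0.0, 353.0, 907.0, 771.0, 655.0, 557.0, 474.0, 403.0, 343.0, 291.0, 248.0, 211.0, 0.0 m³/s; ΣQ_DR = 5213 m³/s, peak = 907.0 m³/s.
Runoff depth d = ΣQ_DR·Δt / A = 5213 × 3600 / (3750 km²) = 5.004 mm.
The 1-cm UH is the DRH scaled by (10 mm)/d, so U_p = 907.0 × 10/5.004 = 1810 m³/s.

U_p ≈ 1810 m³/s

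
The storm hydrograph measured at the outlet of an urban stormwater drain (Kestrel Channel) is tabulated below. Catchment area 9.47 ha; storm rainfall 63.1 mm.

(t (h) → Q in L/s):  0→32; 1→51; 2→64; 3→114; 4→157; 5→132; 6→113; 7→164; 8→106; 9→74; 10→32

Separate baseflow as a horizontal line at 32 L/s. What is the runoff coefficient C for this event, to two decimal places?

ΣQ_DR = 687.0 L/s; V = ΣQ_DR·Δt = 2.473 × 10^6 L.
Runoff depth d = V / A = 26.12 mm.
C = d / P = 26.12 / 63.1 = 0.41.

C ≈ 0.41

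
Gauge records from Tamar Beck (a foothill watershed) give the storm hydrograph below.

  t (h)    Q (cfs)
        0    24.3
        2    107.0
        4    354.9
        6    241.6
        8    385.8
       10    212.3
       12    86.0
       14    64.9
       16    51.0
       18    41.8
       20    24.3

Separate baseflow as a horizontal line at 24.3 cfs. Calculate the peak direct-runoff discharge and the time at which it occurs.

Q_p = 361.5 cfs at t = 8 h

Subtracting baseflow gives direct-runoff ordinates: 0.0, 82.7, 330.6, 217.3, 361.5, 188.0, 61.7, 40.6, 26.7, 17.5, 0.0 cfs.
The maximum is 361.5 cfs, occurring at the reading for t = 8 h.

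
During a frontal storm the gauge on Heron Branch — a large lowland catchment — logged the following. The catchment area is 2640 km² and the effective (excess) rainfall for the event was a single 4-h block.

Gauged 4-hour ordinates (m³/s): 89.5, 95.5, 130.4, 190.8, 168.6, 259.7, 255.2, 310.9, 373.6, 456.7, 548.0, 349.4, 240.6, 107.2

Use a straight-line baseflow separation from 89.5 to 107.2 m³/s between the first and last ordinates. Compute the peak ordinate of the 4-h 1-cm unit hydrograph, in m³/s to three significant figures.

Direct runoff: 0.00, 4.64, 38.18, 97.22, 73.65, 163.39, 157.53, 211.87, 273.21, 354.95, 444.88, 244.92, 134.76, 0.00 m³/s; ΣQ_DR = 2199 m³/s, peak = 444.88 m³/s.
Runoff depth d = ΣQ_DR·Δt / A = 2199 × 14400 / (2640 km²) = 12.00 mm.
The 1-cm UH is the DRH scaled by (10 mm)/d, so U_p = 444.88 × 10/12.00 = 371 m³/s.

U_p ≈ 371 m³/s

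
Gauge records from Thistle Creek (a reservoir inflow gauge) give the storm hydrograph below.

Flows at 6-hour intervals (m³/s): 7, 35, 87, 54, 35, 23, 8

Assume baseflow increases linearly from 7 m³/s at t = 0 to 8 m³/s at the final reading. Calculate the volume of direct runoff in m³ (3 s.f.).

Direct-runoff ordinates (Q − Q_b): 0.00, 27.83, 79.67, 46.50, 27.33, 15.17, 0.00 m³/s.
ΣQ_DR = 196.5 m³/s.
With Δt = 6 h = 21600 s, V = ΣQ_DR · Δt = 196.5 × 21600 = 4.24 × 10^6 m³.

V ≈ 4.24 × 10^6 m³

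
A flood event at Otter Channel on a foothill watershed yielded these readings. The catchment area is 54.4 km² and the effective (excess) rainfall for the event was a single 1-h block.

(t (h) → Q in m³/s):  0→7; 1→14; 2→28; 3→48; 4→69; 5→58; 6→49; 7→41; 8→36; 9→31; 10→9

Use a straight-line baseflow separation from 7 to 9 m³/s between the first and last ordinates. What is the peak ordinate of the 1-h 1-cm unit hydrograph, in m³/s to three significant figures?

U_p ≈ 30.6 m³/s

Direct runoff: 0.00, 6.80, 20.60, 40.40, 61.20, 50.00, 40.80, 32.60, 27.40, 22.20, 0.00 m³/s; ΣQ_DR = 302.0 m³/s, peak = 61.20 m³/s.
Runoff depth d = ΣQ_DR·Δt / A = 302.0 × 3600 / (54.4 km²) = 19.99 mm.
The 1-cm UH is the DRH scaled by (10 mm)/d, so U_p = 61.20 × 10/19.99 = 30.6 m³/s.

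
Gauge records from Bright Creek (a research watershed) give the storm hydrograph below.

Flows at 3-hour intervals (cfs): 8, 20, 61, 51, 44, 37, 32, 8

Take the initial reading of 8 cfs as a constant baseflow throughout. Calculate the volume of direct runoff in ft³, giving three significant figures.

Direct-runoff ordinates (Q − Q_b): 0.0, 12.0, 53.0, 43.0, 36.0, 29.0, 24.0, 0.0 cfs.
ΣQ_DR = 197.0 cfs.
With Δt = 3 h = 10800 s, V = ΣQ_DR · Δt = 197.0 × 10800 = 2.13 × 10^6 ft³.

V ≈ 2.13 × 10^6 ft³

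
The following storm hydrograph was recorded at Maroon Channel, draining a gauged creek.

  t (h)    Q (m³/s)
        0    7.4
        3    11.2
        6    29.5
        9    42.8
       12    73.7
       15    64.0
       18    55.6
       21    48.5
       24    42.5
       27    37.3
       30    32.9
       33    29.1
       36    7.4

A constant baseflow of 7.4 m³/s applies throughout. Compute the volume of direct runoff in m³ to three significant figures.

Direct-runoff ordinates (Q − Q_b): 0.0, 3.8, 22.1, 35.4, 66.3, 56.6, 48.2, 41.1, 35.1, 29.9, 25.5, 21.7, 0.0 m³/s.
ΣQ_DR = 385.7 m³/s.
With Δt = 3 h = 10800 s, V = ΣQ_DR · Δt = 385.7 × 10800 = 4.17 × 10^6 m³.

V ≈ 4.17 × 10^6 m³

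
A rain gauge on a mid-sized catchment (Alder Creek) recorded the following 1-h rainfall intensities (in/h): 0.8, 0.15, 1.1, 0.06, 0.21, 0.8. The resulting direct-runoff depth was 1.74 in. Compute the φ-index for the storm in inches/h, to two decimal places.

Only the 3 blocks with intensity above φ contribute runoff: 0.8, 1.1, 0.8 in/h.
Σ(I−φ)·Δt = d  ⇒  (0.8+1.1+0.8 − 3φ)·1 = 1.74
φ = (2.700 − 1.74/1) / 3 = 0.32 in/h.

φ ≈ 0.32 in/h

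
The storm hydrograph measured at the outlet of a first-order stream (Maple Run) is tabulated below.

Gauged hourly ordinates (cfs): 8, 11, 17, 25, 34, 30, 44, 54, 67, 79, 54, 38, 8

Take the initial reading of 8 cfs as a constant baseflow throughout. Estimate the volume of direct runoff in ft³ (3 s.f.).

V ≈ 1.31 × 10^6 ft³

Direct-runoff ordinates (Q − Q_b): 0.0, 3.0, 9.0, 17.0, 26.0, 22.0, 36.0, 46.0, 59.0, 71.0, 46.0, 30.0, 0.0 cfs.
ΣQ_DR = 365.0 cfs.
With Δt = 1 h = 3600 s, V = ΣQ_DR · Δt = 365.0 × 3600 = 1.31 × 10^6 ft³.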